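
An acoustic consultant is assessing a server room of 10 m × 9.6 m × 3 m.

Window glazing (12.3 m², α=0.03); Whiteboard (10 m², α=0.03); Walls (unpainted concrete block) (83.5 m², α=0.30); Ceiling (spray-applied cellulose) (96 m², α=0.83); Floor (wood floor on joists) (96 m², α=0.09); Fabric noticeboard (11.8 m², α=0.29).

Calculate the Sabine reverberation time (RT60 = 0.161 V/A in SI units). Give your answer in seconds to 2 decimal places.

0.39 s

Total absorption A = 12.3×0.03 + 10×0.03 + 83.5×0.30 + 96×0.83 + 96×0.09 + 11.8×0.29
  = 0.369 + 0.300 + 25.050 + 79.680 + 8.640 + 3.422 = 117.461 m² sabins.
Room volume: 288 m³.
Sabine: RT60 = 0.161 × 288 / 117.461 = 0.39 s.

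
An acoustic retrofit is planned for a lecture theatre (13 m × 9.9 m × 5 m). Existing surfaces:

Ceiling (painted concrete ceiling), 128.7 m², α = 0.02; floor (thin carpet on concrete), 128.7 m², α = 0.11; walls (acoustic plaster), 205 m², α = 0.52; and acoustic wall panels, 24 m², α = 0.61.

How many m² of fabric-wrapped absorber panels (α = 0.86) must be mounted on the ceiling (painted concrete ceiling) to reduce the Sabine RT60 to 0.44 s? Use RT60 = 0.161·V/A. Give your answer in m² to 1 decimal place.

Total absorption A₁ = 128.7*0.02 + 128.7*0.11 + 205*0.52 + 24*0.61
  = 2.574 + 14.157 + 106.600 + 14.640 = 137.971 m² sabins.
V = 643.5 m³. Target absorption A₂ = 0.161 × 643.5 / 0.44 = 235.463 sabins.
ΔA needed = 235.463 − 137.971 = 97.492 sabins.
Net gain per m²: Δα = 0.86 − 0.02 = 0.84.
Area = ΔA/Δα = 97.492/0.84 = 116.1 m².

116.1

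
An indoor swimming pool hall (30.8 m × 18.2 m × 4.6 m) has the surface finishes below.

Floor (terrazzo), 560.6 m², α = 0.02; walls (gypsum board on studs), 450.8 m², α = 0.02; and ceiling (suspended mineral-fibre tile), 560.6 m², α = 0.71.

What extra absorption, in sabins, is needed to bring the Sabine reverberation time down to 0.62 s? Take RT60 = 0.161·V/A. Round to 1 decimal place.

251.3 sabins

Summing Sᵢαᵢ: 11.212 + 9.016 + 398.026 → A₁ = 418.254 sabins.
V = 2578.576 m³. Required absorption A₂ = 0.161 × 2578.576 / 0.62 = 669.598 sabins.
Shortfall: 669.598 − 418.254 = 251.3 sabins.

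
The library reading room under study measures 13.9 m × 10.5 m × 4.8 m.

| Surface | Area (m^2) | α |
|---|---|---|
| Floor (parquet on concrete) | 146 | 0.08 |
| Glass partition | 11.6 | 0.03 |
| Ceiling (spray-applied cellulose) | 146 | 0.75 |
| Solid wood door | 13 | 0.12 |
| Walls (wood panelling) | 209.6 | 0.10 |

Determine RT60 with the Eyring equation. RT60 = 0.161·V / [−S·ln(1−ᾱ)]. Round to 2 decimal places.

Total surface area S = 146 + 11.6 + 146 + 13 + 209.6 = 526.2 m^2.
Absorption A = 146·0.08 + 11.6·0.03 + 146·0.75 + 13·0.12 + 209.6·0.10 = 144.048 sabins.
ᾱ = 144.048 / 526.2 = 0.2738.
Eyring denominator: −S ln(1−ᾱ) = 168.347.
V = 13.9 × 10.5 × 4.8 = 700.56 m³.
RT60 = 0.161 × 700.56 / 168.347 = 0.67 s.

0.67 seconds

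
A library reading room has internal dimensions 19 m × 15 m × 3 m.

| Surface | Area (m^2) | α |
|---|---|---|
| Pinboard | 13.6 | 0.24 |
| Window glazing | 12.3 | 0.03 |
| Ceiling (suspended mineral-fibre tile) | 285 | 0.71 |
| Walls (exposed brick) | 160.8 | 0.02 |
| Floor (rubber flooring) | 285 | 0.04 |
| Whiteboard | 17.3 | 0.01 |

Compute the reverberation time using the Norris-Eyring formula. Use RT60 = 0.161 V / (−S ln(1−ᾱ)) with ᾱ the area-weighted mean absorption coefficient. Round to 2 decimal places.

S = Σ Sᵢ = 774.0 m^2.
Σ(Sᵢαᵢ) = 13.6·0.24 + 12.3·0.03 + 285·0.71 + 160.8·0.02 + 285·0.04 + 17.3·0.01 = 220.772.
ᾱ = 220.772 / 774.0 = 0.2852.
−S·ln(1−ᾱ) = −774.0 × ln(1 − 0.2852) = 259.872.
V = 19 × 15 × 3 = 855 m³.
RT60 = 0.161 × 855 / 259.872 = 0.53 s.

0.53 s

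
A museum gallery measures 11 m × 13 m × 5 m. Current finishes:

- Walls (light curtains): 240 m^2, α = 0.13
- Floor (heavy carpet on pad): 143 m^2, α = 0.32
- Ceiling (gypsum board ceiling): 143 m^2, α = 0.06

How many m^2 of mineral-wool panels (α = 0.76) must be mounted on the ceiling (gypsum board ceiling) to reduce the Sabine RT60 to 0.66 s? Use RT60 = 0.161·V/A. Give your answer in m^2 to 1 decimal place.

Total absorption A₁ = 240*0.13 + 143*0.32 + 143*0.06
  = 31.200 + 45.760 + 8.580 = 85.540 m^2 sabins.
V = 715 m³. Target absorption A₂ = 0.161 × 715 / 0.66 = 174.417 sabins.
ΔA needed = 174.417 − 85.540 = 88.877 sabins.
Net gain per m^2: Δα = 0.76 − 0.06 = 0.70.
Area = ΔA/Δα = 88.877/0.70 = 127.0 m^2.

127.0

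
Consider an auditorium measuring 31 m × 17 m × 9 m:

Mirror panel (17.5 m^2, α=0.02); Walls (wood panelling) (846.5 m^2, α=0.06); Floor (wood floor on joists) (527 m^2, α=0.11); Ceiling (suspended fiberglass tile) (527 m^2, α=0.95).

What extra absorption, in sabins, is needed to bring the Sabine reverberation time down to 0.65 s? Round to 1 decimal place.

Summing Sᵢαᵢ: 0.350 + 50.790 + 57.970 + 500.650 → A₁ = 609.760 sabins.
Target A₂ = 0.161·4743/0.65 = 1174.805 sabins (V = 4743 m³).
ΔA = A₂ − A₁ = 1174.805 − 609.760 = 565.0 sabins.

565.0 sabins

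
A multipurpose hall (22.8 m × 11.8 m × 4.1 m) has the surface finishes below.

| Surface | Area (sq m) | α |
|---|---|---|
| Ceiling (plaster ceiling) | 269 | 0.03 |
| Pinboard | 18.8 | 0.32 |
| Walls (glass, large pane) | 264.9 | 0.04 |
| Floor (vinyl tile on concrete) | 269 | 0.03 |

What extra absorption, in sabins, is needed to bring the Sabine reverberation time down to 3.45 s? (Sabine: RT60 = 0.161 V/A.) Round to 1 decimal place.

18.7 sabins

A₁ = Σ Sᵢαᵢ = 269×0.03 + 18.8×0.32 + 264.9×0.04 + 269×0.03 = 32.752 sabins.
Target A₂ = 0.161·1103.064/3.45 = 51.476 sabins (V = 1103.064 m³).
Shortfall: 51.476 − 32.752 = 18.7 sabins.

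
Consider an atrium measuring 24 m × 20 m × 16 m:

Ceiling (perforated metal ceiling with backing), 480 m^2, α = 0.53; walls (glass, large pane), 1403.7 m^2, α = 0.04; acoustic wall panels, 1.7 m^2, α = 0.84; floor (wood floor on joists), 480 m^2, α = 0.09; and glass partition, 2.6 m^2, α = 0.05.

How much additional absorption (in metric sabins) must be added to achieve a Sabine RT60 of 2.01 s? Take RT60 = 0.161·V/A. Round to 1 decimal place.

Total absorption A₁ = 480*0.53 + 1403.7*0.04 + 1.7*0.84 + 480*0.09 + 2.6*0.05
  = 254.400 + 56.148 + 1.428 + 43.200 + 0.130 = 355.306 m^2 sabins.
V = 7680 m³. Required absorption A₂ = 0.161 × 7680 / 2.01 = 615.164 sabins.
ΔA = A₂ − A₁ = 615.164 − 355.306 = 259.9 sabins.

259.9 sabins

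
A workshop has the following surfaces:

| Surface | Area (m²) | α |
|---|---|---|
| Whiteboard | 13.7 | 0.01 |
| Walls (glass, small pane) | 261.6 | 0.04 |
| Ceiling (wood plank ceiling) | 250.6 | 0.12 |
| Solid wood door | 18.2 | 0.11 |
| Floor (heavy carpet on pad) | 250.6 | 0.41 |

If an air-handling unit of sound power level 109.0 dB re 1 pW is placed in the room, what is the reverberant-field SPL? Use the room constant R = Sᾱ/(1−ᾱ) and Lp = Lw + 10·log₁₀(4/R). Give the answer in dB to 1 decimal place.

A = 145.421 sabins; S = 794.7 m².
ᾱ = 0.1830, so room constant R = A/(1−ᾱ) = 177.994 m².
Lp = 109.0 + 10·log₁₀(4/177.994) = 109.0 + (-16.48) = 92.5 dB.

92.5 dB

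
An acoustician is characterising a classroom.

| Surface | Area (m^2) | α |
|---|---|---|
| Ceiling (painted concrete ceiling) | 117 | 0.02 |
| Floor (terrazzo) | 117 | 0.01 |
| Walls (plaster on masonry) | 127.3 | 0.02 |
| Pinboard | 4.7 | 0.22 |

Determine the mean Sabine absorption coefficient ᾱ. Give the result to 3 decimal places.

0.019

S = Σ Sᵢ = 117 + 117 + 127.3 + 4.7 = 366.0 m^2.
Σ(Sᵢαᵢ) = 117×0.02 + 117×0.01 + 127.3×0.02 + 4.7×0.22 = 7.090.
ᾱ = A/S = 0.019.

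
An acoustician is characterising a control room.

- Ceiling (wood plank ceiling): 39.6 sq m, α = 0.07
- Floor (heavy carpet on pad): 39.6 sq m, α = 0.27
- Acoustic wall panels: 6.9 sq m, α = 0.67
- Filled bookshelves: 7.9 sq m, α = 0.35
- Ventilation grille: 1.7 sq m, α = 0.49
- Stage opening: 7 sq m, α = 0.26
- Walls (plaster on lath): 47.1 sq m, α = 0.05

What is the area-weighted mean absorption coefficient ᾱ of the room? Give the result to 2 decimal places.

S = Σ Sᵢ = 39.6 + 39.6 + 6.9 + 7.9 + 1.7 + 7 + 47.1 = 149.8 sq m.
Σ(Sᵢαᵢ) = 39.6·0.07 + 39.6·0.27 + 6.9·0.67 + 7.9·0.35 + 1.7·0.49 + 7·0.26 + 47.1·0.05 = 25.860.
ᾱ = 25.860 / 149.8 = 0.17.

0.17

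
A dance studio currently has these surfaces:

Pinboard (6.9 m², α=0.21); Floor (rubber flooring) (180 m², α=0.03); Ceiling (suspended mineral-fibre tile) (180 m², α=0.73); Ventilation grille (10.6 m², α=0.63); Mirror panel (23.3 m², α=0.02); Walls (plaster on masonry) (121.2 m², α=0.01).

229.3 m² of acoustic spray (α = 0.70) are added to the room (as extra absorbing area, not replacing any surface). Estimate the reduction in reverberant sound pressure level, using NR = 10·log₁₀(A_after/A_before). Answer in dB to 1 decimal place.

Summing Sᵢαᵢ: 1.449 + 5.400 + 131.400 + 6.678 + 0.466 + 1.212 → A_before = 146.605 sabins.
Added absorption = 229.3 × 0.70 = 160.510 sabins.
New total A_after = 307.115 sabins.
NR = 10·log₁₀(307.115/146.605) = 3.2 dB.

3.2 dB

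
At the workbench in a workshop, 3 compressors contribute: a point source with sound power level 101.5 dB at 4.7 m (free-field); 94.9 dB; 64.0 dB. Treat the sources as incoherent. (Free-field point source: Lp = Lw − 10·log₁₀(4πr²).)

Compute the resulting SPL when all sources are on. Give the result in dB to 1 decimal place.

95.0 dB

Source at 4.7 m: Lp = 101.5 − 10·log₁₀(4π·4.7²) = 101.5 − 10·log₁₀(277.591) = 77.1 dB.
Σ 10^(Lᵢ/10) = 3.144e+09.
L_total = 10·log₁₀(3.144e+09) = 95.0 dB.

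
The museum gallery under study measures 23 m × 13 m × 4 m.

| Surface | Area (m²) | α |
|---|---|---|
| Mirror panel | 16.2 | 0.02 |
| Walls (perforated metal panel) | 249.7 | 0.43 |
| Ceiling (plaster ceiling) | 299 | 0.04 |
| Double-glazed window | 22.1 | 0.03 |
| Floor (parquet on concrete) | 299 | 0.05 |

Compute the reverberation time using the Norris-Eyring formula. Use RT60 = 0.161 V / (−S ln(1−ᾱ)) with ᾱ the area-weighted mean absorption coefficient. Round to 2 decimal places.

Total surface area S = 16.2 + 249.7 + 299 + 22.1 + 299 = 886.0 m².
Σ(Sᵢαᵢ) = 16.2·0.02 + 249.7·0.43 + 299·0.04 + 22.1·0.03 + 299·0.05 = 135.268.
Mean coefficient ᾱ = A/S = 0.1527.
−S·ln(1−ᾱ) = −886.0 × ln(1 − 0.1527) = 146.811.
V = 23 × 13 × 4 = 1196 m³.
T = 0.161·V/[−S·ln(1−ᾱ)] = 0.161·1196/146.811 = 1.31 s.

1.31 s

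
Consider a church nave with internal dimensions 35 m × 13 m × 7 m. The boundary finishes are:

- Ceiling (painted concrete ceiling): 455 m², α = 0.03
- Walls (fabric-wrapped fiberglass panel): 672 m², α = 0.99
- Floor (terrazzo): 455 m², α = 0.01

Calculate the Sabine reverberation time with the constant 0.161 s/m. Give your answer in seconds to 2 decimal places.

0.75 seconds

Summing Sᵢαᵢ: 13.650 + 665.280 + 4.550 → A = 683.480 sabins.
V = 35·13·7 = 3185 m³.
RT60 = 0.161 · V / A = 0.161 × 3185 / 683.480 = 0.75 s.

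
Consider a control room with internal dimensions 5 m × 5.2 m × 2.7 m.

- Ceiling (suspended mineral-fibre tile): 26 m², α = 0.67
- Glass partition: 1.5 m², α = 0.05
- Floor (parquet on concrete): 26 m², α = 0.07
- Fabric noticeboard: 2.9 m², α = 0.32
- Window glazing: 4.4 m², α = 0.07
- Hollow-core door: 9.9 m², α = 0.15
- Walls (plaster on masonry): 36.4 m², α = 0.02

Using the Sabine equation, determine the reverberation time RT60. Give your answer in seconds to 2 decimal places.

0.50 s

Summing Sᵢαᵢ: 17.420 + 0.075 + 1.820 + 0.928 + 0.308 + 1.485 + 0.728 → A = 22.764 sabins.
Room volume: 70.2 m³.
Sabine: RT60 = 0.161 × 70.2 / 22.764 = 0.50 s.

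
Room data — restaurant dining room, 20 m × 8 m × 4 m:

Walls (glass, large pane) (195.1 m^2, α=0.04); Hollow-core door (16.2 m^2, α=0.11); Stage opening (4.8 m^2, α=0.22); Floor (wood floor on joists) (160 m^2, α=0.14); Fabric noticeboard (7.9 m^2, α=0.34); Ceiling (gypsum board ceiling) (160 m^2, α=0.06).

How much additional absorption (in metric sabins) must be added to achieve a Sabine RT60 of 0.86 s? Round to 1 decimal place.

74.5 sabins

Equivalent absorption area: A₁ = 195.1×0.04 + 16.2×0.11 + 4.8×0.22 + 160×0.14 + 7.9×0.34 + 160×0.06 = 45.328 m^2.
V = 640 m³. Required absorption A₂ = 0.161 × 640 / 0.86 = 119.814 sabins.
Shortfall: 119.814 − 45.328 = 74.5 sabins.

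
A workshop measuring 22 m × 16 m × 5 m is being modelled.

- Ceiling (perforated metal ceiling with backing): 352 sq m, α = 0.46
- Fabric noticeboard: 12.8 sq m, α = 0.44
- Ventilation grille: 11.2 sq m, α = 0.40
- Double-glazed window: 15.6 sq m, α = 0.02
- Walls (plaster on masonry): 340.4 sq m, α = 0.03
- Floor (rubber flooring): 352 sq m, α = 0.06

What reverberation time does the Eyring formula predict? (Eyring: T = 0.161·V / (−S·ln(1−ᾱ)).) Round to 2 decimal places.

S = Σ Sᵢ = 1084.0 sq m.
Absorption A = 352·0.46 + 12.8·0.44 + 11.2·0.40 + 15.6·0.02 + 340.4·0.03 + 352·0.06 = 203.676 sabins.
Mean coefficient ᾱ = A/S = 0.1879.
Eyring denominator: −S ln(1−ᾱ) = 225.615.
V = 22 × 16 × 5 = 1760 m³.
RT60 = 0.161 × 1760 / 225.615 = 1.26 s.

1.26 seconds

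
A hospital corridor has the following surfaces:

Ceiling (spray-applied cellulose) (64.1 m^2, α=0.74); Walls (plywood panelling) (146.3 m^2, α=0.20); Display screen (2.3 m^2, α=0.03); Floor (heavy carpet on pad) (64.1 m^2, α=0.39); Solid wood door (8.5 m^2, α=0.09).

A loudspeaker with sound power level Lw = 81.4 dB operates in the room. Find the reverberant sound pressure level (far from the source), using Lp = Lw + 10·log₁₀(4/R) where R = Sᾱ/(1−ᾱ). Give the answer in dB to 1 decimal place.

65.4 dB

Σ(Sᵢαᵢ) = 64.1·0.74 + 146.3·0.20 + 2.3·0.03 + 64.1·0.39 + 8.5·0.09 = 102.527; total area S = 285.3 m^2.
ᾱ = 102.527/285.3 = 0.3594; R = Sᾱ/(1−ᾱ) = 102.527/(1−0.3594) = 160.048 m^2.
Lp = Lw + 10 log₁₀(4/R) = 81.4 -16.02 = 65.4 dB.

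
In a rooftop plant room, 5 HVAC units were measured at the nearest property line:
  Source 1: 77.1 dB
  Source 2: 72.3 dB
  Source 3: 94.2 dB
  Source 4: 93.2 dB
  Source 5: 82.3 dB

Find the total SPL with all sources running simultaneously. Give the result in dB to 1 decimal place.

97.0 dB

Converting to relative power and adding: 10^(77.1/10) + 10^(72.3/10) + 10^(94.2/10) + 10^(93.2/10) + 10^(82.3/10) = 4.958e+09.
Back to dB: 10·log₁₀ Σ = 97.0 dB.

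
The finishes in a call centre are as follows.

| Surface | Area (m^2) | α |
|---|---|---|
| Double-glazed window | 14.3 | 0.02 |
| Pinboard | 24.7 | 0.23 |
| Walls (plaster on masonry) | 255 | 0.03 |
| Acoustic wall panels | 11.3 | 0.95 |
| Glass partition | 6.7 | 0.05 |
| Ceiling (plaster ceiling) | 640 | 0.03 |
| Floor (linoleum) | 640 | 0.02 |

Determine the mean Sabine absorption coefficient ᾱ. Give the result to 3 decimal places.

0.036

S = Σ Sᵢ = 14.3 + 24.7 + 255 + 11.3 + 6.7 + 640 + 640 = 1592.0 m^2.
Σ(Sᵢαᵢ) = 14.3*0.02 + 24.7*0.23 + 255*0.03 + 11.3*0.95 + 6.7*0.05 + 640*0.03 + 640*0.02 = 56.687.
ᾱ = 56.687 / 1592.0 = 0.036.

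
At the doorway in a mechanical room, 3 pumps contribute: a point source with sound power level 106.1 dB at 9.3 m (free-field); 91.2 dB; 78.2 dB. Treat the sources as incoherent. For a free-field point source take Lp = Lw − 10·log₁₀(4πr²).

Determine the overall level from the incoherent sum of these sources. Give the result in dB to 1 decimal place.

Source at 9.3 m: Lp = 106.1 − 10·log₁₀(4π·9.3²) = 106.1 − 10·log₁₀(1086.865) = 75.7 dB.
Converting to relative power and adding: 10^(75.7/10) + 10^(91.2/10) + 10^(78.2/10) = 1.421e+09.
Combined level = 10 log₁₀(1.421e+09) = 91.5 dB.

91.5 dB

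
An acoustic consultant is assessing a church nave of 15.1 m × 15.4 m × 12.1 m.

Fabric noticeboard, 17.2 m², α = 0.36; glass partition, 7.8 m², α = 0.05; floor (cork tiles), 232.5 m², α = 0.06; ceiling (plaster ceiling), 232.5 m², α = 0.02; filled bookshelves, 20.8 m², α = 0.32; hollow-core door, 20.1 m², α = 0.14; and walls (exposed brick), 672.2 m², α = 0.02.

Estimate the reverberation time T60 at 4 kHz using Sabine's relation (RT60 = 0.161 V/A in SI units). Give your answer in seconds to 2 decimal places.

Summing Sᵢαᵢ: 6.192 + 0.390 + 13.950 + 4.650 + 6.656 + 2.814 + 13.444 → A = 48.096 sabins.
Volume V = 15.1 × 15.4 × 12.1 = 2813.734 m³.
T = 0.161 V/A = 0.161·2813.734/48.096 = 9.42 s.

9.42 s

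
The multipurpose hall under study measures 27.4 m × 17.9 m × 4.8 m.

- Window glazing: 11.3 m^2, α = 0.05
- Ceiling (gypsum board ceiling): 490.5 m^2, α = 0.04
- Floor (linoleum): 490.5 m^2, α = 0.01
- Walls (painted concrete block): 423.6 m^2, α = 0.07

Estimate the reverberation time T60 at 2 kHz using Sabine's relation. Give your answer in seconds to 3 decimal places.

Total absorption A = 11.3*0.05 + 490.5*0.04 + 490.5*0.01 + 423.6*0.07
  = 0.565 + 19.620 + 4.905 + 29.652 = 54.742 m^2 sabins.
V = 27.4·17.9·4.8 = 2354.208 m³.
T = 0.161 V/A = 0.161·2354.208/54.742 = 6.924 s.

6.924 s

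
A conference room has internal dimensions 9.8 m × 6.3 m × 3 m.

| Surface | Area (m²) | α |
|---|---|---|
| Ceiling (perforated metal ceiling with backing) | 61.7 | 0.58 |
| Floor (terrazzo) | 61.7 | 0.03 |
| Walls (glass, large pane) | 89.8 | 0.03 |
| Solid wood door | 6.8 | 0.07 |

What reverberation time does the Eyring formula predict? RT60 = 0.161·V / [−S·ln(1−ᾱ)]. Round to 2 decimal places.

S = Σ Sᵢ = 220.0 m².
Absorption A = 61.7×0.58 + 61.7×0.03 + 89.8×0.03 + 6.8×0.07 = 40.807 sabins.
ᾱ = 40.807 / 220.0 = 0.1855.
−S·ln(1−ᾱ) = −220.0 × ln(1 − 0.1855) = 45.140.
V = 9.8 × 6.3 × 3 = 185.22 m³.
RT60 = 0.161 × 185.22 / 45.140 = 0.66 s.

0.66 sec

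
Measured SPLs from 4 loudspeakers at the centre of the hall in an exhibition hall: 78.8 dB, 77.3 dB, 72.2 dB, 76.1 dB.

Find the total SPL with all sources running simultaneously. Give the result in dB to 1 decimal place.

Sum in the linear (power) domain: Σ 10^(Lᵢ/10) = 10^(78.8/10) + 10^(77.3/10) + 10^(72.2/10) + 10^(76.1/10) = 1.869e+08.
L_total = 10·log₁₀(1.869e+08) = 82.7 dB.

82.7 dB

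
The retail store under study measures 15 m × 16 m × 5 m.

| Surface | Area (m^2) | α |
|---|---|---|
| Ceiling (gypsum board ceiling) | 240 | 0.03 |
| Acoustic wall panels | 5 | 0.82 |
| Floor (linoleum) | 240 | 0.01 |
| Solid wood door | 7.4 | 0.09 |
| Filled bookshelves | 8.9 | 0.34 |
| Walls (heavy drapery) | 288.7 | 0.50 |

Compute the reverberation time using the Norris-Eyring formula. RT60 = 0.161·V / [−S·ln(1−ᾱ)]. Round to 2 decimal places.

S = Σ Sᵢ = 790.0 m^2.
Absorption A = 240×0.03 + 5×0.82 + 240×0.01 + 7.4×0.09 + 8.9×0.34 + 288.7×0.50 = 161.742 sabins.
ᾱ = 161.742 / 790.0 = 0.2047.
−S·ln(1−ᾱ) = −790.0 × ln(1 − 0.2047) = 180.938.
V = 15 × 16 × 5 = 1200 m³.
RT60 = 0.161 × 1200 / 180.938 = 1.07 s.

1.07 sec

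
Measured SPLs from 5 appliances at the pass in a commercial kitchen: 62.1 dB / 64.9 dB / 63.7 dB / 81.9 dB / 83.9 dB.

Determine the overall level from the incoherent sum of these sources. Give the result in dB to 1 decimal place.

Σ 10^(Lᵢ/10) = 4.074e+08.
Back to dB: 10·log₁₀ Σ = 86.1 dB.

86.1 dB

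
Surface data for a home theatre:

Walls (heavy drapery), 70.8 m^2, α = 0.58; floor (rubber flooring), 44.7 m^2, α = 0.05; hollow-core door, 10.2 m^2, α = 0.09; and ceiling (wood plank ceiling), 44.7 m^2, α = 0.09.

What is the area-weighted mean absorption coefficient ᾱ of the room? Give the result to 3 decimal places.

Total surface area S = 170.4 m^2.
A = 70.8·0.58 + 44.7·0.05 + 10.2·0.09 + 44.7·0.09 = 48.240 sabins.
ᾱ = 48.240 / 170.4 = 0.283.

0.283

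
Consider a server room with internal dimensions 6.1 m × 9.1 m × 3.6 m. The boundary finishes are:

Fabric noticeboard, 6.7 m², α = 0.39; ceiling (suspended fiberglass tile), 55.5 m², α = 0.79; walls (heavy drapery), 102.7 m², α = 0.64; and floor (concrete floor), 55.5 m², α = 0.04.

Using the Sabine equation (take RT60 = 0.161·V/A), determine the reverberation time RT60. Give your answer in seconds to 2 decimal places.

0.28 sec

Summing Sᵢαᵢ: 2.613 + 43.845 + 65.728 + 2.220 → A = 114.406 sabins.
V = 6.1·9.1·3.6 = 199.836 m³.
RT60 = 0.161 · V / A = 0.161 × 199.836 / 114.406 = 0.28 s.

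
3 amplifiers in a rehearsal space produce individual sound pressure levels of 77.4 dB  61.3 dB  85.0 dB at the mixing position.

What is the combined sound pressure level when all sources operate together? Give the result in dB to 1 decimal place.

85.7 dB

Sum in the linear (power) domain: Σ 10^(Lᵢ/10) = 10^(77.4/10) + 10^(61.3/10) + 10^(85.0/10) = 3.725e+08.
L_total = 10·log₁₀(3.725e+08) = 85.7 dB.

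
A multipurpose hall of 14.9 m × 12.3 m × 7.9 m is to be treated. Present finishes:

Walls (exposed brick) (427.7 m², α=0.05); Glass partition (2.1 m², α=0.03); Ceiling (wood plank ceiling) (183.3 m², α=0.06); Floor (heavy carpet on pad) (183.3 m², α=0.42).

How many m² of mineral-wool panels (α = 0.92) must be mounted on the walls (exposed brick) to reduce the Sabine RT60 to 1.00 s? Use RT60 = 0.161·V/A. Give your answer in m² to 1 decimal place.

142.1

Total absorption A₁ = 427.7*0.05 + 2.1*0.03 + 183.3*0.06 + 183.3*0.42
  = 21.385 + 0.063 + 10.998 + 76.986 = 109.432 m² sabins.
Required A₂ = 0.161·1447.833/1.00 = 233.101 sabins.
ΔA needed = 233.101 − 109.432 = 123.669 sabins.
Each m² of panel replacing the walls (exposed brick) adds (0.92 − 0.05) = 0.87 sabins.
Area = ΔA/Δα = 123.669/0.87 = 142.1 m².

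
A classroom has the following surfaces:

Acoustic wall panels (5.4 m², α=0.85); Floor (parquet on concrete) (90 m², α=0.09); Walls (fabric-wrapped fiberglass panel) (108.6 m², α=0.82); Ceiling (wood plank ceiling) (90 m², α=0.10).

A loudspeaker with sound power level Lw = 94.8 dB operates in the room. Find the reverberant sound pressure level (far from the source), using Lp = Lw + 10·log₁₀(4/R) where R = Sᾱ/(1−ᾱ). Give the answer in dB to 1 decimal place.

78.3 dB

A = 110.742 sabins; S = 294.0 m².
ᾱ = 0.3767, so room constant R = A/(1−ᾱ) = 177.670 m².
Lp = Lw + 10 log₁₀(4/R) = 94.8 -16.48 = 78.3 dB.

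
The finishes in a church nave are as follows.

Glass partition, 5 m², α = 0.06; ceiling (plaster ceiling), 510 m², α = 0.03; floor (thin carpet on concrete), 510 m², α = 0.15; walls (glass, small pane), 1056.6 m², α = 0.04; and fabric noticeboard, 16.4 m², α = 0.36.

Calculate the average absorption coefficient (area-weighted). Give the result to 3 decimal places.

S = Σ Sᵢ = 5 + 510 + 510 + 1056.6 + 16.4 = 2098.0 m².
Σ(Sᵢαᵢ) = 5·0.06 + 510·0.03 + 510·0.15 + 1056.6·0.04 + 16.4·0.36 = 140.268.
ᾱ = A/S = 0.067.

0.067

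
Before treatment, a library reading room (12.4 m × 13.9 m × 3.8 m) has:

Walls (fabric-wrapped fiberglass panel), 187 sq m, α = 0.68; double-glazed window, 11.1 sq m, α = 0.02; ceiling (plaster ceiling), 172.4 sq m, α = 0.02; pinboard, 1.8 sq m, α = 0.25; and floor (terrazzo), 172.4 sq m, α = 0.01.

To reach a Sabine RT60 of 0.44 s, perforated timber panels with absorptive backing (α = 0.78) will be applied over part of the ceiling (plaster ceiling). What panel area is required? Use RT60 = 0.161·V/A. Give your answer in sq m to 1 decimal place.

Summing Sᵢαᵢ: 127.160 + 0.222 + 3.448 + 0.450 + 1.724 → A₁ = 133.004 sabins.
Required A₂ = 0.161·654.968/0.44 = 239.659 sabins.
ΔA needed = 239.659 − 133.004 = 106.655 sabins.
Net gain per sq m: Δα = 0.78 − 0.02 = 0.76.
Area = ΔA/Δα = 106.655/0.76 = 140.3 sq m.

140.3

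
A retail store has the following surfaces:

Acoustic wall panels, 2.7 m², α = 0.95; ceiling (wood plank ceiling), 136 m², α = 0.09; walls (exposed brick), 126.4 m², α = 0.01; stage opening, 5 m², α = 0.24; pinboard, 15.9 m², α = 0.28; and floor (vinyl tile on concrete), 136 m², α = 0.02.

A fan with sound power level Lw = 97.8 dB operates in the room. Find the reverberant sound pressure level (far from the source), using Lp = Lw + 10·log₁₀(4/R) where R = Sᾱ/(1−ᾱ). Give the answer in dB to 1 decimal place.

89.7 dB

A = 24.441 sabins; S = 422.0 m².
ᾱ = 24.441/422.0 = 0.0579; R = Sᾱ/(1−ᾱ) = 24.441/(1−0.0579) = 25.943 m².
Lp = 97.8 + 10·log₁₀(4/25.943) = 97.8 + (-8.12) = 89.7 dB.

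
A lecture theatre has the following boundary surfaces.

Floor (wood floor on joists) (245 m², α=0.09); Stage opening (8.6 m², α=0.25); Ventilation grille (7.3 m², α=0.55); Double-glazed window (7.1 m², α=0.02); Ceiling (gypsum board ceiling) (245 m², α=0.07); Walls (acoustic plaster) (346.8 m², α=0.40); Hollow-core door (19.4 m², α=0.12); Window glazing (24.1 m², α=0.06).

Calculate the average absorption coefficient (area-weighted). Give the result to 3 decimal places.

S = Σ Sᵢ = 245 + 8.6 + 7.3 + 7.1 + 245 + 346.8 + 19.4 + 24.1 = 903.3 m².
Weighted sum Σ Sα = 188.001.
ᾱ = 188.001 / 903.3 = 0.208.

0.208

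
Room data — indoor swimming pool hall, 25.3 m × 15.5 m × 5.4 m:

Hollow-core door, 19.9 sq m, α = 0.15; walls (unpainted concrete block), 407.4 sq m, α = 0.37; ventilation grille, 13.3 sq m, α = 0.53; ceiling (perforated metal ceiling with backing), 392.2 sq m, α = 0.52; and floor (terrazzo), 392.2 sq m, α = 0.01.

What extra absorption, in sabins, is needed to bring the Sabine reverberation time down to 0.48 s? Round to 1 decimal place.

Total absorption A₁ = 19.9×0.15 + 407.4×0.37 + 13.3×0.53 + 392.2×0.52 + 392.2×0.01
  = 2.985 + 150.738 + 7.049 + 203.944 + 3.922 = 368.638 sq m sabins.
For T = 0.48 s, need A₂ = 0.161·V/T = 0.161·2117.61/0.48 = 710.282 sabins.
Additional absorption ΔA = 710.282 − 368.638 = 341.6 sabins.

341.6 sabins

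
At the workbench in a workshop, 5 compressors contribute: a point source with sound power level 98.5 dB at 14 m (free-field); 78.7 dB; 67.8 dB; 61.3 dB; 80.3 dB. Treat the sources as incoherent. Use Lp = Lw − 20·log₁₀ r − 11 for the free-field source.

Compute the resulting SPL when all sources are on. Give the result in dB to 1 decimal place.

82.8 dB

Source at 14 m: Lp = 98.5 − 20·log₁₀(14) − 11 = 64.6 dB.
Converting to relative power and adding: 10^(64.6/10) + 10^(78.7/10) + 10^(67.8/10) + 10^(61.3/10) + 10^(80.3/10) = 1.915e+08.
Back to dB: 10·log₁₀ Σ = 82.8 dB.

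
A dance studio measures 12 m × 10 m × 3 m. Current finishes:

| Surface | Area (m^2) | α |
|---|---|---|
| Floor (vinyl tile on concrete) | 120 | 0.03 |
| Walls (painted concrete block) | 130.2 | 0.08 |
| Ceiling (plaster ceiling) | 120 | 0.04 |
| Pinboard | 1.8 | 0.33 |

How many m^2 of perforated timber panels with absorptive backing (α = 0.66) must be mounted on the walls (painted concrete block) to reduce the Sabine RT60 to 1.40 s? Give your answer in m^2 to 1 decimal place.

37.9

Total absorption A₁ = 120*0.03 + 130.2*0.08 + 120*0.04 + 1.8*0.33
  = 3.600 + 10.416 + 4.800 + 0.594 = 19.410 m^2 sabins.
V = 360 m³. Target absorption A₂ = 0.161 × 360 / 1.40 = 41.400 sabins.
ΔA needed = 41.400 − 19.410 = 21.990 sabins.
Each m^2 of panel replacing the walls (painted concrete block) adds (0.66 − 0.08) = 0.58 sabins.
Panel area = 21.990 / 0.58 = 37.9 m^2.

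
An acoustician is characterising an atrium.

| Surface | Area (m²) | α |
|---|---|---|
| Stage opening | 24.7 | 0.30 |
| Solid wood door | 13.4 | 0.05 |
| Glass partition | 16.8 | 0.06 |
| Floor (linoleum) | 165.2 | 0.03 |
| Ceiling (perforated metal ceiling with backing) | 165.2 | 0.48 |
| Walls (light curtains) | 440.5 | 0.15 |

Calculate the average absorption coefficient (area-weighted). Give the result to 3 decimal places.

S = Σ Sᵢ = 24.7 + 13.4 + 16.8 + 165.2 + 165.2 + 440.5 = 825.8 m².
Σ(Sᵢαᵢ) = 24.7*0.30 + 13.4*0.05 + 16.8*0.06 + 165.2*0.03 + 165.2*0.48 + 440.5*0.15 = 159.415.
ᾱ = 159.415 / 825.8 = 0.193.

0.193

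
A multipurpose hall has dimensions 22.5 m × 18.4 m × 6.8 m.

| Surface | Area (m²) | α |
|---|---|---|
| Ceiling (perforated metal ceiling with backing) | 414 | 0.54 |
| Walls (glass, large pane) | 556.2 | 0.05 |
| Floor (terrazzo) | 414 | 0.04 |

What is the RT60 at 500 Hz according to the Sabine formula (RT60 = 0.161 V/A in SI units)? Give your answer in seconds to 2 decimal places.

Total absorption A = 414*0.54 + 556.2*0.05 + 414*0.04
  = 223.560 + 27.810 + 16.560 = 267.930 m² sabins.
Volume V = 22.5 × 18.4 × 6.8 = 2815.2 m³.
RT60 = 0.161 · V / A = 0.161 × 2815.2 / 267.930 = 1.69 s.

1.69 s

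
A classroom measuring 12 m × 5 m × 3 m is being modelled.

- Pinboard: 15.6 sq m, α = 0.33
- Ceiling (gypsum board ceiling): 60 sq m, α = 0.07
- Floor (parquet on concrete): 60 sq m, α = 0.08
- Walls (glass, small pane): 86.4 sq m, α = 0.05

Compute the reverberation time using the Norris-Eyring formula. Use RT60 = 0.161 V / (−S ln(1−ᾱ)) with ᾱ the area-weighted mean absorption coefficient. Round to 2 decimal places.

1.50 seconds

Total surface area S = 15.6 + 60 + 60 + 86.4 = 222.0 sq m.
Σ(Sᵢαᵢ) = 15.6×0.33 + 60×0.07 + 60×0.08 + 86.4×0.05 = 18.468.
Mean coefficient ᾱ = A/S = 0.0832.
Eyring denominator: −S ln(1−ᾱ) = 19.284.
V = 12 × 5 × 3 = 180 m³.
RT60 = 0.161 × 180 / 19.284 = 1.50 s.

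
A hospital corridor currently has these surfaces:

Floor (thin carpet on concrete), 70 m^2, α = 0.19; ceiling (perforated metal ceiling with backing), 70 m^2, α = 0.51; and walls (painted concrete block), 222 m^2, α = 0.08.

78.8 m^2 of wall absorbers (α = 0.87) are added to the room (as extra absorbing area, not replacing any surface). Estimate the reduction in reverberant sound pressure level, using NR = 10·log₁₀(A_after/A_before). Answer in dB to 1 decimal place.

Summing Sᵢαᵢ: 13.300 + 35.700 + 17.760 → A_before = 66.760 sabins.
Treatment contributes 78.8·0.87 = 68.556 sabins.
A_after = 66.760 + 68.556 = 135.316 sabins.
Reduction = 10 log₁₀(A_after/A_before) = 10 log₁₀(2.0269) = 3.1 dB.

3.1 dB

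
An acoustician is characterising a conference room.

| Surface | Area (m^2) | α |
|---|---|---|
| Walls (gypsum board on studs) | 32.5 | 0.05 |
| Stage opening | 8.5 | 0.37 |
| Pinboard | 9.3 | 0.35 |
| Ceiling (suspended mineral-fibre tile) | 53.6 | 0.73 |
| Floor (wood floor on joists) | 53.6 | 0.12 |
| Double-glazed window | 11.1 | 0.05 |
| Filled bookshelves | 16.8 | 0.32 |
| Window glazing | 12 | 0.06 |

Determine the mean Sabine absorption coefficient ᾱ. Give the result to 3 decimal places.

S = Σ Sᵢ = 32.5 + 8.5 + 9.3 + 53.6 + 53.6 + 11.1 + 16.8 + 12 = 197.4 m^2.
Weighted sum Σ Sα = 60.236.
ᾱ = 60.236 / 197.4 = 0.305.

0.305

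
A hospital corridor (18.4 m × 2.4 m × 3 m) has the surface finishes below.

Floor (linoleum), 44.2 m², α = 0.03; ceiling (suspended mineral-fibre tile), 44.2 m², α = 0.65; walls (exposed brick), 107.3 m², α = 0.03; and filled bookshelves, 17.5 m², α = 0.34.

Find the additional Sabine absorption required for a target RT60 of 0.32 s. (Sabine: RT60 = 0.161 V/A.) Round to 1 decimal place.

27.4 sabins

Equivalent absorption area: A₁ = 44.2*0.03 + 44.2*0.65 + 107.3*0.03 + 17.5*0.34 = 39.225 m².
Target A₂ = 0.161·132.48/0.32 = 66.654 sabins (V = 132.48 m³).
ΔA = A₂ − A₁ = 66.654 − 39.225 = 27.4 sabins.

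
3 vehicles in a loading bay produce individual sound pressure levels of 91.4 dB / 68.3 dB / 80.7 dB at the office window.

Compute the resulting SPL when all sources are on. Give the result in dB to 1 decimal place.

Sum in the linear (power) domain: Σ 10^(Lᵢ/10) = 10^(91.4/10) + 10^(68.3/10) + 10^(80.7/10) = 1.505e+09.
L_total = 10·log₁₀(1.505e+09) = 91.8 dB.

91.8 dB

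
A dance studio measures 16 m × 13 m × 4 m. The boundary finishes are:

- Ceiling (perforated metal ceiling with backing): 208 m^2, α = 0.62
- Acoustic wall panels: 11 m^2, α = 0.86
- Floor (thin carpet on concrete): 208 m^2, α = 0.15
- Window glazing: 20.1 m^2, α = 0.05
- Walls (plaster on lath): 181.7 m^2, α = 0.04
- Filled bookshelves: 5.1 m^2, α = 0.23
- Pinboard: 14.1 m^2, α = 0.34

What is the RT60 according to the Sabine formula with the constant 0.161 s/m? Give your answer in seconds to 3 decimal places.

Equivalent absorption area: A = 208*0.62 + 11*0.86 + 208*0.15 + 20.1*0.05 + 181.7*0.04 + 5.1*0.23 + 14.1*0.34 = 183.860 m^2.
Room volume: 832 m³.
Sabine: RT60 = 0.161 × 832 / 183.860 = 0.729 s.

0.729 s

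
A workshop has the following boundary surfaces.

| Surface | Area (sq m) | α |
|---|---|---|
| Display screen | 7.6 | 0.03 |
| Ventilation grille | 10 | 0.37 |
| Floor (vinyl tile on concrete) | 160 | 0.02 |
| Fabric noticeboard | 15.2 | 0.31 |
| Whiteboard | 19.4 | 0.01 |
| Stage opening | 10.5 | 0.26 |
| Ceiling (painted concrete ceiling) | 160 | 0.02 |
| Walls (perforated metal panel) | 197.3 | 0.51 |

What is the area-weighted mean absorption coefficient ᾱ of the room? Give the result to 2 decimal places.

S = Σ Sᵢ = 7.6 + 10 + 160 + 15.2 + 19.4 + 10.5 + 160 + 197.3 = 580.0 sq m.
A = 7.6·0.03 + 10·0.37 + 160·0.02 + 15.2·0.31 + 19.4·0.01 + 10.5·0.26 + 160·0.02 + 197.3·0.51 = 118.587 sabins.
ᾱ = 118.587 / 580.0 = 0.20.

0.20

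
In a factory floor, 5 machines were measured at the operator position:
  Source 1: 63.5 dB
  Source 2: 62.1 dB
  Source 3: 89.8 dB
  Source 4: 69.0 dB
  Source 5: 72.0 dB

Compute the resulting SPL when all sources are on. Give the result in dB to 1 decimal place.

Σ 10^(Lᵢ/10) = 9.826e+08.
Combined level = 10 log₁₀(9.826e+08) = 89.9 dB.

89.9 dB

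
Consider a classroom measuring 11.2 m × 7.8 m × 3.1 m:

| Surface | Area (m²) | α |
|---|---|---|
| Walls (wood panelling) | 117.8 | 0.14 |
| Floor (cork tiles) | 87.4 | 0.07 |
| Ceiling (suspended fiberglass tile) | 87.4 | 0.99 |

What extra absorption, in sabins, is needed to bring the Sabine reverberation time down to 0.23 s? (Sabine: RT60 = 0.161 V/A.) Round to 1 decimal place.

80.4 sabins

Total absorption A₁ = 117.8*0.14 + 87.4*0.07 + 87.4*0.99
  = 16.492 + 6.118 + 86.526 = 109.136 m² sabins.
For T = 0.23 s, need A₂ = 0.161·V/T = 0.161·270.816/0.23 = 189.571 sabins.
Shortfall: 189.571 − 109.136 = 80.4 sabins.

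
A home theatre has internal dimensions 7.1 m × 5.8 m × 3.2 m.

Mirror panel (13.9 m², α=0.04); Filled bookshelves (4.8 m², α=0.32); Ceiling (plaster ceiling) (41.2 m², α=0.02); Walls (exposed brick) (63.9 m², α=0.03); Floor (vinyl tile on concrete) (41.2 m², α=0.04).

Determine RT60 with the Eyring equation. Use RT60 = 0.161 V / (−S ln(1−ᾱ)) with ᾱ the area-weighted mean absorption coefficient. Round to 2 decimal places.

3.21 s

Total surface area S = 13.9 + 4.8 + 41.2 + 63.9 + 41.2 = 165.0 m².
Σ(Sᵢαᵢ) = 13.9·0.04 + 4.8·0.32 + 41.2·0.02 + 63.9·0.03 + 41.2·0.04 = 6.481.
Mean coefficient ᾱ = A/S = 0.0393.
Eyring denominator: −S ln(1−ᾱ) = 6.615.
V = 7.1 × 5.8 × 3.2 = 131.776 m³.
T = 0.161·V/[−S·ln(1−ᾱ)] = 0.161·131.776/6.615 = 3.21 s.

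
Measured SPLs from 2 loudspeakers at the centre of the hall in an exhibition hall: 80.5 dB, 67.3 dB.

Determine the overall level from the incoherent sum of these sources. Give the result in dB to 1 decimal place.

Converting to relative power and adding: 10^(80.5/10) + 10^(67.3/10) = 1.176e+08.
Combined level = 10 log₁₀(1.176e+08) = 80.7 dB.

80.7 dB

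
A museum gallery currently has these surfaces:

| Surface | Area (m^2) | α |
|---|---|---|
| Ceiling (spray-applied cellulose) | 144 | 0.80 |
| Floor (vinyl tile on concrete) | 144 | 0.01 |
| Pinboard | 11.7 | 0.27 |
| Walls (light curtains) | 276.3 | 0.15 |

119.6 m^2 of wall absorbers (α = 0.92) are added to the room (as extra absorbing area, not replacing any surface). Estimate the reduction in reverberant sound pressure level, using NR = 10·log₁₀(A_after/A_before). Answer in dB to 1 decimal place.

Total absorption A_before = 144*0.80 + 144*0.01 + 11.7*0.27 + 276.3*0.15
  = 115.200 + 1.440 + 3.159 + 41.445 = 161.244 m^2 sabins.
Treatment contributes 119.6·0.92 = 110.032 sabins.
A_after = 161.244 + 110.032 = 271.276 sabins.
NR = 10·log₁₀(271.276/161.244) = 2.3 dB.

2.3 dB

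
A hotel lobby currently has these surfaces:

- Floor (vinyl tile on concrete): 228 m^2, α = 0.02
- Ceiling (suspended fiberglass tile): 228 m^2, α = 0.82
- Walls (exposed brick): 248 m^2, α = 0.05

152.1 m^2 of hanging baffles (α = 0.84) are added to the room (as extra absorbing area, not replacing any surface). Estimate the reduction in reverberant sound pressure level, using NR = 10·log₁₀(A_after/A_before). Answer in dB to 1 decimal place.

Equivalent absorption area: A_before = 228×0.02 + 228×0.82 + 248×0.05 = 203.920 m^2.
Treatment contributes 152.1·0.84 = 127.764 sabins.
A_after = 203.920 + 127.764 = 331.684 sabins.
NR = 10·log₁₀(331.684/203.920) = 2.1 dB.

2.1 dB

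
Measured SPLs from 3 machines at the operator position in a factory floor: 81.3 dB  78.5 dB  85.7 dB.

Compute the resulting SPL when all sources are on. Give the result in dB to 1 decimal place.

Converting to relative power and adding: 10^(81.3/10) + 10^(78.5/10) + 10^(85.7/10) = 5.772e+08.
Combined level = 10 log₁₀(5.772e+08) = 87.6 dB.

87.6 dB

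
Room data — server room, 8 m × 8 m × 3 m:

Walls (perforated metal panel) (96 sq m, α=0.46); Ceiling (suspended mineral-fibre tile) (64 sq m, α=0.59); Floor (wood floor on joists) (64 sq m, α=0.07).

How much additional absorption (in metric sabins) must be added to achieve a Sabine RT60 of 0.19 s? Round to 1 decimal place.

A₁ = Σ Sᵢαᵢ = 96×0.46 + 64×0.59 + 64×0.07 = 86.400 sabins.
For T = 0.19 s, need A₂ = 0.161·V/T = 0.161·192/0.19 = 162.695 sabins.
Additional absorption ΔA = 162.695 − 86.400 = 76.3 sabins.

76.3 sabins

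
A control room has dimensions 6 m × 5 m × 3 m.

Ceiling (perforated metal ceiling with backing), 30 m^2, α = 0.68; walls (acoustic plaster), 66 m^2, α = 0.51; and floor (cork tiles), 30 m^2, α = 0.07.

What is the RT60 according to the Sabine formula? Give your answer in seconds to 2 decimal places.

Summing Sᵢαᵢ: 20.400 + 33.660 + 2.100 → A = 56.160 sabins.
Volume V = 6 × 5 × 3 = 90 m³.
Sabine: RT60 = 0.161 × 90 / 56.160 = 0.26 s.

0.26 s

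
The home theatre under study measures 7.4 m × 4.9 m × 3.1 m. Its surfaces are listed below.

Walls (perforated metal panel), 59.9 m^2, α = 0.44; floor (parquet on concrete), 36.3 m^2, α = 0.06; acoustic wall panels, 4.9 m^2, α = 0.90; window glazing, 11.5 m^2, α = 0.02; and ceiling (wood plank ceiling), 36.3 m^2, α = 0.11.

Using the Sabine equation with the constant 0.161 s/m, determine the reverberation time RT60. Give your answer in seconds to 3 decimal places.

0.487 sec

A = Σ Sᵢαᵢ = 59.9×0.44 + 36.3×0.06 + 4.9×0.90 + 11.5×0.02 + 36.3×0.11 = 37.167 sabins.
Volume V = 7.4 × 4.9 × 3.1 = 112.406 m³.
RT60 = 0.161 · V / A = 0.161 × 112.406 / 37.167 = 0.487 s.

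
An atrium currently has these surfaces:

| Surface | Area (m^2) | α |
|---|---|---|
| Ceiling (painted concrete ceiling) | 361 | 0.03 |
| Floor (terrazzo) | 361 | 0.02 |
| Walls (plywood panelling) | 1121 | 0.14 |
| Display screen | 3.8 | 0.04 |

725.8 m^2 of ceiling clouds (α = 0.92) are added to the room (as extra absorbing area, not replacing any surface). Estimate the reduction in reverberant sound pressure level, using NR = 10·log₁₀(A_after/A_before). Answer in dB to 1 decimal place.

Equivalent absorption area: A_before = 361×0.03 + 361×0.02 + 1121×0.14 + 3.8×0.04 = 175.142 m^2.
Treatment contributes 725.8·0.92 = 667.736 sabins.
A_after = 175.142 + 667.736 = 842.878 sabins.
NR = 10·log₁₀(842.878/175.142) = 6.8 dB.

6.8 dB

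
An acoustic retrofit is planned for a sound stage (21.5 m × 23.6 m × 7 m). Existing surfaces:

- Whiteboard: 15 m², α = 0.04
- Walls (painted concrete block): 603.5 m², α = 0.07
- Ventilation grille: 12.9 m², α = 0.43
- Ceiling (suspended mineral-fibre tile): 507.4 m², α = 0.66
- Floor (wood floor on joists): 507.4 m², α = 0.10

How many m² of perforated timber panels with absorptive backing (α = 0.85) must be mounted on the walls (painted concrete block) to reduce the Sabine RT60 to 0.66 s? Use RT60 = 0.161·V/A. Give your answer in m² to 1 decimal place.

A₁ = Σ Sᵢαᵢ = 15·0.04 + 603.5·0.07 + 12.9·0.43 + 507.4·0.66 + 507.4·0.10 = 434.016 sabins.
V = 3551.8 m³. Target absorption A₂ = 0.161 × 3551.8 / 0.66 = 866.424 sabins.
Absorption to add: 866.424 − 434.016 = 432.408 sabins.
Each m² of panel replacing the walls (painted concrete block) adds (0.85 − 0.07) = 0.78 sabins.
Panel area = 432.408 / 0.78 = 554.4 m².

554.4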